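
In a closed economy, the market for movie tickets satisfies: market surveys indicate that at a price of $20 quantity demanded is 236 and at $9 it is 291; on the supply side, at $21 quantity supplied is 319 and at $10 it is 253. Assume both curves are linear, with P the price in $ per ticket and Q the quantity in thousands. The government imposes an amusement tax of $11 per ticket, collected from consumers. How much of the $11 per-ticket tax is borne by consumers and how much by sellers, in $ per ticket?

Demand slope: (291 − 236)/(9 − 20) = -5, so Qd = 336 − 5P.
Supply slope: (253 − 319)/(10 − 21) = 6, so Qs = 6P + 193.
Before the tax: set 336 − 5P = 6P + 193 → P* = $13, Q* = 271.
With the tax collected from consumers, demand (in seller-price terms) shifts: Qd = 336 − 5(P + 11).
Solving gives Q = 241 with consumers paying $19 and sellers receiving $8 (the $11 wedge).
Burden on consumers: $6; on sellers: $5. (They sum to $11.)
The less price-elastic side of the market bears the larger share of a per-unit tax.

Consumers bear $6 per ticket; sellers bear $5 per ticket.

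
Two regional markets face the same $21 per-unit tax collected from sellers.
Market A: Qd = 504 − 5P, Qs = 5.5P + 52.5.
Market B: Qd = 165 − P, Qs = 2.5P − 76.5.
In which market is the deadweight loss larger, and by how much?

Market A, by $420.

Market A: pre-tax P* = $43, Q* = 289; post-tax Q = 234; deadweight loss = $577.5.
Market B: pre-tax P* = $69, Q* = 96; post-tax Q = 81; deadweight loss = $157.5.
Difference: $577.5 vs $157.5 → market A is larger by $420.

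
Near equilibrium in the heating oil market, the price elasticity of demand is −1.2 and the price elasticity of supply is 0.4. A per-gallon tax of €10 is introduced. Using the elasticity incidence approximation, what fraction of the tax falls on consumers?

Incidence ratio: consumers' share ≈ εs / (εs + |εd|) = 0.4 / (0.4 + 1.2) = 0.25.
Supply is the less elastic side, so consumers bear the smaller share.

Consumers' share ≈ 0.25.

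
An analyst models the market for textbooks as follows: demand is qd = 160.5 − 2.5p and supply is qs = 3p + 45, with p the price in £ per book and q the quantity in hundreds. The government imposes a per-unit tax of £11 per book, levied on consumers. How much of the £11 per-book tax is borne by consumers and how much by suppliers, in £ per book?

Without the tax, 160.5 − 2.5p = 3p + 45 gives 5.5p = 115.5, so p* = £21 and q* = 108.
With the tax collected from consumers, demand (in seller-price terms) shifts: qd = 160.5 − 2.5(p + 11).
Solving gives q = 93 with consumers paying £27 and suppliers receiving £16 (the £11 wedge).
Burden on consumers: £6; on suppliers: £5. (They sum to £11.)
The less price-elastic side of the market bears the larger share of a per-unit tax.

Consumers bear £6 per book; suppliers bear £5 per book.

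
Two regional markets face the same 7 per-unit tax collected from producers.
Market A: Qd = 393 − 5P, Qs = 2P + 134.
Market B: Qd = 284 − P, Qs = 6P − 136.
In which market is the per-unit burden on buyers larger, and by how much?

Market A: pre-tax P* = 37, Q* = 208; post-tax Q = 198; per-unit burden on buyers = 2.
Market B: pre-tax P* = 60, Q* = 224; post-tax Q = 218; per-unit burden on buyers = 6.
Difference: 2 vs 6 → market B is larger by 4.

Market B, by 4.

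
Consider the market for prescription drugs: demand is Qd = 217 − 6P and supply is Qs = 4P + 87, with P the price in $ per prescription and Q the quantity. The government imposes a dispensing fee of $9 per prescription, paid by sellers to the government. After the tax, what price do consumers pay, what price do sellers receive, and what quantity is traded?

Without the tax, 217 − 6P = 4P + 87 gives 10P = 130, so P* = $13 and Q* = 139.
With the tax collected from sellers, supply shifts: Qs = 4(P − 9) + 87.
New equilibrium: consumers pay $16.6, sellers receive $7.6, Q = 117.4. (Wedge: Pb − Ps = 9.)
The less price-elastic side of the market bears the larger share of a per-unit tax.

Consumers pay $16.6; sellers receive $7.6; quantity = 117.4.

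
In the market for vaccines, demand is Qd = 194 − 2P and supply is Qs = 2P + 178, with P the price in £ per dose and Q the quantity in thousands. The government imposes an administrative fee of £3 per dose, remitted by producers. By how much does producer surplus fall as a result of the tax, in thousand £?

Producer surplus falls by £276.75 thousand.

Before the tax: set 194 − 2P = 2P + 178 → P* = £4, Q* = 186.
With the tax collected from producers, supply shifts: Qs = 2(P − 3) + 178.
Solving gives Q = 183 with consumers paying £5.5 and producers receiving £2.5 (the £3 wedge).
ΔPS is the trapezoid between Q = 183 and Q = 186 of height £1.5: ½ · (186 + 183) · 1.5 = £276.75.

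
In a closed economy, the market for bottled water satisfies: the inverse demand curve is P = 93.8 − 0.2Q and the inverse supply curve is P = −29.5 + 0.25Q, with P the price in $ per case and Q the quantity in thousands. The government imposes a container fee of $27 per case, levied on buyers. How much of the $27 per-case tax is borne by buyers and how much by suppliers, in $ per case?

Buyers bear $12 per case; suppliers bear $15 per case.

Inverting to Q(P) form: Qd = 469 − 5P; Qs = 4P + 118.
Without the tax, 469 − 5P = 4P + 118 gives 9P = 351, so P* = $39 and Q* = 274.
With the tax collected from buyers, demand (in seller-price terms) shifts: Qd = 469 − 5(P + 27).
Solving gives Q = 214 with buyers paying $51 and suppliers receiving $24 (the $27 wedge).
Burden on buyers: $12; on suppliers: $15. (They sum to $27.)
The less price-elastic side of the market bears the larger share of a per-unit tax.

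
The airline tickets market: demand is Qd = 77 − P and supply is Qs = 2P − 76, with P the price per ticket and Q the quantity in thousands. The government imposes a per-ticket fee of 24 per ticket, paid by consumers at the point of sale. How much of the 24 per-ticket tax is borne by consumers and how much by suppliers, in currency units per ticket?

Consumers bear 16 per ticket; suppliers bear 8 per ticket.

Without the tax, 77 − P = 2P − 76 gives 3P = 153, so P* = 51 and Q* = 26.
With the tax collected from consumers, demand (in seller-price terms) shifts: Qd = 77 − (P + 24).
Solving gives Q = 10 with consumers paying 67 and suppliers receiving 43 (the 24 wedge).
Burden on consumers: 16; on suppliers: 8. (They sum to 24.)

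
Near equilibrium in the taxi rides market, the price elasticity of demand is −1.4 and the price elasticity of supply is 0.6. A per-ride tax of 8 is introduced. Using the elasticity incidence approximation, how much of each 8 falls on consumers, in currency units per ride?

Incidence ratio: consumers' share ≈ εs / (εs + |εd|) = 0.6 / (0.6 + 1.4) = 0.3.
So consumers bear ≈ 0.3 × 8 = 2.4; sellers bear 5.6.

Consumers bear ≈ 2.4 per ride.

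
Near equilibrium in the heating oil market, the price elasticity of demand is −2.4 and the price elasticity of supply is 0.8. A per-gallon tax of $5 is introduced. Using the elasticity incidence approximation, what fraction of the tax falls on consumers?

Consumers' share ≈ 0.25.

Incidence ratio: consumers' share ≈ εs / (εs + |εd|) = 0.8 / (0.8 + 2.4) = 0.25.
Supply is the less elastic side, so consumers bear the smaller share.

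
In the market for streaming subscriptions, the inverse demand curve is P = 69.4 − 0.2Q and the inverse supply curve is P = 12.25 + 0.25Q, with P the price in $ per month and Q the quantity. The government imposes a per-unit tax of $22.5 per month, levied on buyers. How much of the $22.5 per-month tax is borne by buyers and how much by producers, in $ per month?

Rewrite in direct form: Qd = 347 − 5P and Qs = 4P − 49.
Without the tax, 347 − 5P = 4P − 49 gives 9P = 396, so P* = $44 and Q* = 127.
With the tax collected from buyers, demand (in seller-price terms) shifts: Qd = 347 − 5(P + 22.5).
Solving gives Q = 77 with buyers paying $54 and producers receiving $31.5 (the $22.5 wedge).
Burden on buyers: $10; on producers: $12.5. (They sum to $22.5.)

Buyers bear $10 per month; producers bear $12.5 per month.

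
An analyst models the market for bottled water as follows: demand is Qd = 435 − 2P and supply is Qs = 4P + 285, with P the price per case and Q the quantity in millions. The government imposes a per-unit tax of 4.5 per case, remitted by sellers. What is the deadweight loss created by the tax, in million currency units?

Deadweight loss = 13.5 million.

Without the tax, 435 − 2P = 4P + 285 gives 6P = 150, so P* = 25 and Q* = 385.
With the tax collected from sellers, supply shifts: Qs = 4(P − 4.5) + 285.
Solving gives Q = 379 with consumers paying 28 and sellers receiving 23.5 (the 4.5 wedge).
Quantity falls by |ΔQ| = |385 − 379| = 6.
DWL = ½ · t · |ΔQ| = ½ · 4.5 · 6 = 13.5.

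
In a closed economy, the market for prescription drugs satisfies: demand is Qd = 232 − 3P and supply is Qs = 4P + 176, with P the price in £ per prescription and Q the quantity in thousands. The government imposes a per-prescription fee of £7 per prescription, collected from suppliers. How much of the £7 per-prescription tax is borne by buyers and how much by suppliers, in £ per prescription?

Before the tax: set 232 − 3P = 4P + 176 → P* = £8, Q* = 208.
With the tax collected from suppliers, supply shifts: Qs = 4(P − 7) + 176.
Solving gives Q = 196 with buyers paying £12 and suppliers receiving £5 (the £7 wedge).
Burden on buyers: £4; on suppliers: £3. (They sum to £7.)
The less price-elastic side of the market bears the larger share of a per-unit tax.

Buyers bear £4 per prescription; suppliers bear £3 per prescription.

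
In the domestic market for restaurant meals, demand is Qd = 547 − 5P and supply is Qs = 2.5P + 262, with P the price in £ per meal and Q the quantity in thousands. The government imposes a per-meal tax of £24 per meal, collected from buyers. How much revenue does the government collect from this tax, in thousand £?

Tax revenue = £7608 thousand.

Before the tax: set 547 − 5P = 2.5P + 262 → P* = £38, Q* = 357.
With the tax collected from buyers, demand (in seller-price terms) shifts: Qd = 547 − 5(P + 24).
New equilibrium: buyers pay £46, producers receive £22, Q = 317. (Wedge: Pb − Ps = 24.)
Revenue = t · Q = 24 · 317 = £7608.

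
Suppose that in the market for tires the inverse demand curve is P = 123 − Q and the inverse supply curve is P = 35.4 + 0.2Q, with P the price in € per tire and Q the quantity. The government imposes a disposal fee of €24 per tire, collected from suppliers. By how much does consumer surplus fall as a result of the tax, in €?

Inverting to Q(P) form: Qd = 123 − P; Qs = 5P − 177.
Without the tax, 123 − P = 5P − 177 gives 6P = 300, so P* = €50 and Q* = 73.
With the tax collected from suppliers, supply shifts: Qs = 5(P − 24) − 177.
New equilibrium: consumers pay €70, suppliers receive €46, Q = 53. (Wedge: Pb − Ps = 24.)
ΔCS is the trapezoid between Q = 53 and Q = 73 of height €20: ½ · (73 + 53) · 20 = €1260.

Consumer surplus falls by €1260.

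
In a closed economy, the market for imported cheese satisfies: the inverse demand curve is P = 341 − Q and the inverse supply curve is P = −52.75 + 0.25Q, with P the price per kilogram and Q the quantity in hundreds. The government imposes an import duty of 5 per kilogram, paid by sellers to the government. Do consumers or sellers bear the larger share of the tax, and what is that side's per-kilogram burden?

Rewrite in direct form: Qd = 341 − P and Qs = 4P + 211.
Before the tax: set 341 − P = 4P + 211 → P* = 26, Q* = 315.
With the tax collected from sellers, supply shifts: Qs = 4(P − 5) + 211.
Solving gives Q = 311 with consumers paying 30 and sellers receiving 25 (the 5 wedge).
Per-kilogram burden: consumers 4, sellers 1.
Consumers take the larger share because demand is less price-elastic here (demand slope 1 vs supply slope 4).
The less price-elastic side of the market bears the larger share of a per-unit tax.

Consumers bear the larger share: 4 per kilogram.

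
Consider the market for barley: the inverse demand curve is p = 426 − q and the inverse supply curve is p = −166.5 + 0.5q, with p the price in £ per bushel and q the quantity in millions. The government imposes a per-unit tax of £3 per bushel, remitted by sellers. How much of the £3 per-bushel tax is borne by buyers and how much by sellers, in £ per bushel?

Inverting to q(p) form: qd = 426 − p; qs = 2p + 333.
Without the tax, 426 − p = 2p + 333 gives 3p = 93, so p* = £31 and q* = 395.
With the tax collected from sellers, supply shifts: qs = 2(p − 3) + 333.
New equilibrium: buyers pay £33, sellers receive £30, q = 393. (Wedge: pb − ps = 3.)
Burden on buyers: £2; on sellers: £1. (They sum to £3.)
The less price-elastic side of the market bears the larger share of a per-unit tax.

Buyers bear £2 per bushel; sellers bear £1 per bushel.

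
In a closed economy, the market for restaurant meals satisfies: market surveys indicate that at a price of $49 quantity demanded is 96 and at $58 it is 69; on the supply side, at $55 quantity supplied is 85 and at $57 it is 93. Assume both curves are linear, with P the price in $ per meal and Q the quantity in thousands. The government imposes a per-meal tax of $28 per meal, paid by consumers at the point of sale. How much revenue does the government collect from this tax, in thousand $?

Demand slope: (69 − 96)/(58 − 49) = -3, so Qd = 243 − 3P.
Supply slope: (93 − 85)/(57 − 55) = 4, so Qs = 4P − 135.
Before the tax: set 243 − 3P = 4P − 135 → P* = $54, Q* = 81.
With the tax collected from consumers, demand (in seller-price terms) shifts: Qd = 243 − 3(P + 28).
New equilibrium: consumers pay $70, sellers receive $42, Q = 33. (Wedge: Pb − Ps = 28.)
Revenue = t · Q = 28 · 33 = $924.

Tax revenue = $924 thousand.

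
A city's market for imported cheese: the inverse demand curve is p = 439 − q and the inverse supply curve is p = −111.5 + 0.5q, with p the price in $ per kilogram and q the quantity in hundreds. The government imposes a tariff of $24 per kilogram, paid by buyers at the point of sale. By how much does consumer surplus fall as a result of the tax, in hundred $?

Rewrite in direct form: qd = 439 − p and qs = 2p + 223.
Without the tax, 439 − p = 2p + 223 gives 3p = 216, so p* = $72 and q* = 367.
With the tax collected from buyers, demand (in seller-price terms) shifts: qd = 439 − (p + 24).
New equilibrium: buyers pay $88, suppliers receive $64, q = 351. (Wedge: pb − ps = 24.)
ΔCS is the trapezoid between Q = 351 and Q = 367 of height $16: ½ · (367 + 351) · 16 = $5744.

Consumer surplus falls by $5744 hundred.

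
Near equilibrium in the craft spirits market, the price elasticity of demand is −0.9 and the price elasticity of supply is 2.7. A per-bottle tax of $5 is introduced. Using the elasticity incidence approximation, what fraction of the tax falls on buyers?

Buyers' share ≈ 0.75.

Incidence ratio: buyers' share ≈ εs / (εs + |εd|) = 2.7 / (2.7 + 0.9) = 0.75.
Supply is the more elastic side, so buyers bear the larger share.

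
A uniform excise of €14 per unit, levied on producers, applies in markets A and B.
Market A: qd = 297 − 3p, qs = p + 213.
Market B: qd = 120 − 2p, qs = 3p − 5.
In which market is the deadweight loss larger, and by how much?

Market A: pre-tax p* = €21, q* = 234; post-tax q = 223.5; deadweight loss = €73.5.
Market B: pre-tax p* = €25, q* = 70; post-tax q = 53.2; deadweight loss = €117.6.
Difference: €73.5 vs €117.6 → market B is larger by €44.1.

Market B, by €44.1.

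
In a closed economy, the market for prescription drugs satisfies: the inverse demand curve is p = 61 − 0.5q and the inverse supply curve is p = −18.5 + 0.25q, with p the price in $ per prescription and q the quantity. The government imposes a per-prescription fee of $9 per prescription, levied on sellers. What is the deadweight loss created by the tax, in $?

Inverting to q(p) form: qd = 122 − 2p; qs = 4p + 74.
Before the tax: set 122 − 2p = 4p + 74 → p* = $8, q* = 106.
With the tax collected from sellers, supply shifts: qs = 4(p − 9) + 74.
Solving gives q = 94 with consumers paying $14 and sellers receiving $5 (the $9 wedge).
Quantity falls by |ΔQ| = |106 − 94| = 12.
DWL = ½ · t · |ΔQ| = ½ · 9 · 12 = $54.

Deadweight loss = $54.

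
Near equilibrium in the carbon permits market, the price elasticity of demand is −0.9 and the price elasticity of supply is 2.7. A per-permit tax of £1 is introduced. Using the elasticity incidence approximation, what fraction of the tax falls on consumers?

Incidence ratio: consumers' share ≈ εs / (εs + |εd|) = 2.7 / (2.7 + 0.9) = 0.75.
Supply is the more elastic side, so consumers bear the larger share.

Consumers' share ≈ 0.75.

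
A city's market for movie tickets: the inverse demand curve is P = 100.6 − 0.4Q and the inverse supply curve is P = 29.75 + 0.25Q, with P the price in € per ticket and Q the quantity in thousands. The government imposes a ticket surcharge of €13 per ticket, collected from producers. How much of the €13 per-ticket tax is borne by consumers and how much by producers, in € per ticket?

Inverting to Q(P) form: Qd = 251.5 − 2.5P; Qs = 4P − 119.
Without the tax, 251.5 − 2.5P = 4P − 119 gives 6.5P = 370.5, so P* = €57 and Q* = 109.
With the tax collected from producers, supply shifts: Qs = 4(P − 13) − 119.
New equilibrium: consumers pay €65, producers receive €52, Q = 89. (Wedge: Pb − Ps = 13.)
Burden on consumers: €8; on producers: €5. (They sum to €13.)
The less price-elastic side of the market bears the larger share of a per-unit tax.

Consumers bear €8 per ticket; producers bear €5 per ticket.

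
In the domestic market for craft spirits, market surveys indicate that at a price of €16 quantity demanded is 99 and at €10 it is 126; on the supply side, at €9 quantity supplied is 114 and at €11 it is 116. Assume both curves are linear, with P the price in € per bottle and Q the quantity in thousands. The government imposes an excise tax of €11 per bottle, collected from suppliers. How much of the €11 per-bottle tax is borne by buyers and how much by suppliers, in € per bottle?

Demand slope: (126 − 99)/(10 − 16) = -4.5, so Qd = 171 − 4.5P.
Supply slope: (116 − 114)/(11 − 9) = 1, so Qs = P + 105.
Before the tax: set 171 − 4.5P = P + 105 → P* = €12, Q* = 117.
With the tax collected from suppliers, supply shifts: Qs = (P − 11) + 105.
Solving gives Q = 108 with buyers paying €14 and suppliers receiving €3 (the €11 wedge).
Burden on buyers: €2; on suppliers: €9. (They sum to €11.)
The less price-elastic side of the market bears the larger share of a per-unit tax.

Buyers bear €2 per bottle; suppliers bear €9 per bottle.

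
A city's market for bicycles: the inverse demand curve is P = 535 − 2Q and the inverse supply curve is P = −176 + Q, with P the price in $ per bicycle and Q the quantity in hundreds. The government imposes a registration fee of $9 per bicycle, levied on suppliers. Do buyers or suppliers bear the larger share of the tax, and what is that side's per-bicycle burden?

Rewrite in direct form: Qd = 267.5 − 0.5P and Qs = P + 176.
Before the tax: set 267.5 − 0.5P = P + 176 → P* = $61, Q* = 237.
With the tax collected from suppliers, supply shifts: Qs = (P − 9) + 176.
Solving gives Q = 234 with buyers paying $67 and suppliers receiving $58 (the $9 wedge).
Per-bicycle burden: buyers $6, suppliers $3.
Buyers take the larger share because demand is less price-elastic here (demand slope 0.5 vs supply slope 1).

Buyers bear the larger share: $6 per bicycle.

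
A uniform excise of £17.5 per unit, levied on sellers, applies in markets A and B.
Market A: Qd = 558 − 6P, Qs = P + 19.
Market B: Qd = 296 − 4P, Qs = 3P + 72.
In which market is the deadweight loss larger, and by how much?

Market B, by £131.25.

Market A: pre-tax P* = £77, Q* = 96; post-tax Q = 81; deadweight loss = £131.25.
Market B: pre-tax P* = £32, Q* = 168; post-tax Q = 138; deadweight loss = £262.5.
Difference: £131.25 vs £262.5 → market B is larger by £131.25.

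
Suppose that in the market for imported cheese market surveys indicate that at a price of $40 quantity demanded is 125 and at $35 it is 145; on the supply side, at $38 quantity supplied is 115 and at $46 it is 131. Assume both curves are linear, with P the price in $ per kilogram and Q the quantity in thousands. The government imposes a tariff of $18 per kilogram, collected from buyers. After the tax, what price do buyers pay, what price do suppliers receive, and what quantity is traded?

Demand slope: (145 − 125)/(35 − 40) = -4, so Qd = 285 − 4P.
Supply slope: (131 − 115)/(46 − 38) = 2, so Qs = 2P + 39.
Without the tax, 285 − 4P = 2P + 39 gives 6P = 246, so P* = $41 and Q* = 121.
With the tax collected from buyers, demand (in seller-price terms) shifts: Qd = 285 − 4(P + 18).
Solving gives Q = 97 with buyers paying $47 and suppliers receiving $29 (the $18 wedge).
The less price-elastic side of the market bears the larger share of a per-unit tax.

Buyers pay $47; suppliers receive $29; quantity = 97.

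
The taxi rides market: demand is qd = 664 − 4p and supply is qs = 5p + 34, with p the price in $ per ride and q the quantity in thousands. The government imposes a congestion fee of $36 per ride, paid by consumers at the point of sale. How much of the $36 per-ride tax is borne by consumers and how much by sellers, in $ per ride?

Consumers bear $20 per ride; sellers bear $16 per ride.

Without the tax, 664 − 4p = 5p + 34 gives 9p = 630, so p* = $70 and q* = 384.
With the tax collected from consumers, demand (in seller-price terms) shifts: qd = 664 − 4(p + 36).
Solving gives q = 304 with consumers paying $90 and sellers receiving $54 (the $36 wedge).
Burden on consumers: $20; on sellers: $16. (They sum to $36.)
The less price-elastic side of the market bears the larger share of a per-unit tax.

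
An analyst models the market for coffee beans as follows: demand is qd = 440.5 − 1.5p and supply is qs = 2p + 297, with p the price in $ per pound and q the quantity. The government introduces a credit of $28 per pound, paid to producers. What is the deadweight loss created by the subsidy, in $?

Before the subsidy: set 440.5 − 1.5p = 2p + 297 → p* = $41, q* = 379.
With a per-unit subsidy paid to producers, each receives p + 28 per unit sold, so supply becomes qs = 2(p + 28) + 297.
Solving gives q = 403 with consumers paying $25 and producers receiving $53 (the $28 wedge).
Quantity rises by |ΔQ| = |379 − 403| = 24.
DWL = ½ · t · |ΔQ| = ½ · 28 · 24 = $336.

Deadweight loss = $336.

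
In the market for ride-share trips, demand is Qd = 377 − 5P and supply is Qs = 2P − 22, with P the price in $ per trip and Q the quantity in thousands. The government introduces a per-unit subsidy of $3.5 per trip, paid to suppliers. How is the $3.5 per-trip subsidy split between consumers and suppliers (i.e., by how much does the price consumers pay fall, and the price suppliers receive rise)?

Consumers gain $1 per trip; suppliers gain $2.5 per trip.

Without the subsidy, 377 − 5P = 2P − 22 gives 7P = 399, so P* = $57 and Q* = 92.
With a per-unit subsidy paid to suppliers, each receives P + 3.5 per unit sold, so supply becomes Qs = 2(P + 3.5) − 22.
New equilibrium: consumers pay $56, suppliers receive $59.5, Q = 97. (Wedge: Pb − Ps = −3.5.)
Gain to consumers: $1; to suppliers: $2.5. (They sum to $3.5.)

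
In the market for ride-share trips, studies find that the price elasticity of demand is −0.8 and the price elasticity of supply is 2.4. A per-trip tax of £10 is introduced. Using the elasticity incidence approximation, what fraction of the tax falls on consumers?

Incidence ratio: consumers' share ≈ εs / (εs + |εd|) = 2.4 / (2.4 + 0.8) = 0.75.
Supply is the more elastic side, so consumers bear the larger share.

Consumers' share ≈ 0.75.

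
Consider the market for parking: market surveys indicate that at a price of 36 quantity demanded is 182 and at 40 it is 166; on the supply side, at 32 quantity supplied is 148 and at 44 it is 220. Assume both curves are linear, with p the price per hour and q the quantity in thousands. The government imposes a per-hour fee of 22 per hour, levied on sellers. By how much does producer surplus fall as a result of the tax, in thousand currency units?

Producer surplus falls by 1334.08 thousand.

Demand slope: (166 − 182)/(40 − 36) = -4, so qd = 326 − 4p.
Supply slope: (220 − 148)/(44 − 32) = 6, so qs = 6p − 44.
Before the tax: set 326 − 4p = 6p − 44 → p* = 37, q* = 178.
With the tax collected from sellers, supply shifts: qs = 6(p − 22) − 44.
New equilibrium: consumers pay 50.2, sellers receive 28.2, q = 125.2. (Wedge: pb − ps = 22.)
ΔPS is the trapezoid between Q = 125.2 and Q = 178 of height 8.8: ½ · (178 + 125.2) · 8.8 = 1334.08.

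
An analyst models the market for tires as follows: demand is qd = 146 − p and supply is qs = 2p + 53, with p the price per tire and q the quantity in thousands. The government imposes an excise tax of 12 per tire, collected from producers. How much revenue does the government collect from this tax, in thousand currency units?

Tax revenue = 1284 thousand.

Without the tax, 146 − p = 2p + 53 gives 3p = 93, so p* = 31 and q* = 115.
With the tax collected from producers, supply shifts: qs = 2(p − 12) + 53.
New equilibrium: buyers pay 39, producers receive 27, q = 107. (Wedge: pb − ps = 12.)
Revenue = t · Q = 12 · 107 = 1284.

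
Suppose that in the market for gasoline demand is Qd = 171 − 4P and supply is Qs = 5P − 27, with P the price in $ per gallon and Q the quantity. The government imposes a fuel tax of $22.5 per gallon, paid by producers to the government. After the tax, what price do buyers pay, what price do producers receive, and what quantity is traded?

Without the tax, 171 − 4P = 5P − 27 gives 9P = 198, so P* = $22 and Q* = 83.
With the tax collected from producers, supply shifts: Qs = 5(P − 22.5) − 27.
Solving gives Q = 33 with buyers paying $34.5 and producers receiving $12 (the $22.5 wedge).

Buyers pay $34.5; producers receive $12; quantity = 33.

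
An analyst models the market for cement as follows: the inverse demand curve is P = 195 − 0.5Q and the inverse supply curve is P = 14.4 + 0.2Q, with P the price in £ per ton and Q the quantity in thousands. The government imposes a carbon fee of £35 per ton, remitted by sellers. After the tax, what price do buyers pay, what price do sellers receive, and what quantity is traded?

Buyers pay £91; sellers receive £56; quantity = 208.

Rewrite in direct form: Qd = 390 − 2P and Qs = 5P − 72.
Without the tax, 390 − 2P = 5P − 72 gives 7P = 462, so P* = £66 and Q* = 258.
With the tax collected from sellers, supply shifts: Qs = 5(P − 35) − 72.
New equilibrium: buyers pay £91, sellers receive £56, Q = 208. (Wedge: Pb − Ps = 35.)
The less price-elastic side of the market bears the larger share of a per-unit tax.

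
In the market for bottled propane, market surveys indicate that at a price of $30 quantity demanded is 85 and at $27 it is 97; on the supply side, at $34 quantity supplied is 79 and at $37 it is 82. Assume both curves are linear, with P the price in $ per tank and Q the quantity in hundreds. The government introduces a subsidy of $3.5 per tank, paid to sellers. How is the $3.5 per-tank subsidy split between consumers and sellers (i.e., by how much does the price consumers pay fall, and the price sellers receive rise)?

Consumers gain $0.7 per tank; sellers gain $2.8 per tank.

Demand slope: (97 − 85)/(27 − 30) = -4, so Qd = 205 − 4P.
Supply slope: (82 − 79)/(37 − 34) = 1, so Qs = P + 45.
Before the subsidy: set 205 − 4P = P + 45 → P* = $32, Q* = 77.
With a per-unit subsidy paid to sellers, each receives P + 3.5 per unit sold, so supply becomes Qs = (P + 3.5) + 45.
New equilibrium: consumers pay $31.3, sellers receive $34.8, Q = 79.8. (Wedge: Pb − Ps = −3.5.)
Gain to consumers: $0.7; to sellers: $2.8. (They sum to $3.5.)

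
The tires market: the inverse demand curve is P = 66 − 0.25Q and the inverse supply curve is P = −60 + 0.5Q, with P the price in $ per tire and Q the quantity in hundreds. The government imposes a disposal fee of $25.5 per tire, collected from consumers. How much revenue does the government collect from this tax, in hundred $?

Tax revenue = $3417 hundred.

Rewrite in direct form: Qd = 264 − 4P and Qs = 2P + 120.
Before the tax: set 264 − 4P = 2P + 120 → P* = $24, Q* = 168.
With the tax collected from consumers, demand (in seller-price terms) shifts: Qd = 264 − 4(P + 25.5).
New equilibrium: consumers pay $32.5, suppliers receive $7, Q = 134. (Wedge: Pb − Ps = 25.5.)
Revenue = t · Q = 25.5 · 134 = $3417.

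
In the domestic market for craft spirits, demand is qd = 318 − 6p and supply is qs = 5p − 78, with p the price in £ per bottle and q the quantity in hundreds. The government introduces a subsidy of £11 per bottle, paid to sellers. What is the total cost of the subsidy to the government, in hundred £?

Without the subsidy, 318 − 6p = 5p − 78 gives 11p = 396, so p* = £36 and q* = 102.
With a per-unit subsidy paid to sellers, each receives p + 11 per unit sold, so supply becomes qs = 5(p + 11) − 78.
Solving gives q = 132 with consumers paying £31 and sellers receiving £42 (the £11 wedge).
Outlay = t · Q = 11 · 132 = £1452.

Government outlay = £1452 hundred.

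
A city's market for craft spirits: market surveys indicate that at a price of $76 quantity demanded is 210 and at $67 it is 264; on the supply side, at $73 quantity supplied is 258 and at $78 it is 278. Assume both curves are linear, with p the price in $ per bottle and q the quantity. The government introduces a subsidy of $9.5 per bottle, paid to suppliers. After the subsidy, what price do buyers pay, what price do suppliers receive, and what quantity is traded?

Demand slope: (264 − 210)/(67 − 76) = -6, so qd = 666 − 6p.
Supply slope: (278 − 258)/(78 − 73) = 4, so qs = 4p − 34.
Without the subsidy, 666 − 6p = 4p − 34 gives 10p = 700, so p* = $70 and q* = 246.
With a per-unit subsidy paid to suppliers, each receives p + 9.5 per unit sold, so supply becomes qs = 4(p + 9.5) − 34.
Solving gives q = 268.8 with buyers paying $66.2 and suppliers receiving $75.7 (the $9.5 wedge).

Buyers pay $66.2; suppliers receive $75.7; quantity = 268.8.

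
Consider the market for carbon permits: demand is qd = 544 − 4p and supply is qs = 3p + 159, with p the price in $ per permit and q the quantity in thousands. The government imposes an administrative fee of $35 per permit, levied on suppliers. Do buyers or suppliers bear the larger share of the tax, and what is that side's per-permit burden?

Without the tax, 544 − 4p = 3p + 159 gives 7p = 385, so p* = $55 and q* = 324.
With the tax collected from suppliers, supply shifts: qs = 3(p − 35) + 159.
Solving gives q = 264 with buyers paying $70 and suppliers receiving $35 (the $35 wedge).
Per-permit burden: buyers $15, suppliers $20.
Suppliers take the larger share because supply is less price-elastic here (demand slope 4 vs supply slope 3).
The less price-elastic side of the market bears the larger share of a per-unit tax.

Suppliers bear the larger share: $20 per permit.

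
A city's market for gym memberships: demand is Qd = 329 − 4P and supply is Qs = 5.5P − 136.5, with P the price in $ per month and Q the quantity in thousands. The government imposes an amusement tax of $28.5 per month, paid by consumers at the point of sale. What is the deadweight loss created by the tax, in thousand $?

Without the tax, 329 − 4P = 5.5P − 136.5 gives 9.5P = 465.5, so P* = $49 and Q* = 133.
With the tax collected from consumers, demand (in seller-price terms) shifts: Qd = 329 − 4(P + 28.5).
New equilibrium: consumers pay $65.5, producers receive $37, Q = 67. (Wedge: Pb − Ps = 28.5.)
Quantity falls by |ΔQ| = |133 − 67| = 66.
DWL = ½ · t · |ΔQ| = ½ · 28.5 · 66 = $940.5.

Deadweight loss = $940.5 thousand.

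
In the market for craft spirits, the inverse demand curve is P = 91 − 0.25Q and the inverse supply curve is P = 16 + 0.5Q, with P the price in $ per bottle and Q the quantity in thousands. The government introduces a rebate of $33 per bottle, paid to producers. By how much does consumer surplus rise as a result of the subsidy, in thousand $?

Inverting to Q(P) form: Qd = 364 − 4P; Qs = 2P − 32.
Before the subsidy: set 364 − 4P = 2P − 32 → P* = $66, Q* = 100.
With a per-unit subsidy paid to producers, each receives P + 33 per unit sold, so supply becomes Qs = 2(P + 33) − 32.
Solving gives Q = 144 with buyers paying $55 and producers receiving $88 (the $33 wedge).
ΔCS is the trapezoid between Q = 144 and Q = 100 of height $11: ½ · (100 + 144) · 11 = $1342.

Consumer surplus rises by $1342 thousand.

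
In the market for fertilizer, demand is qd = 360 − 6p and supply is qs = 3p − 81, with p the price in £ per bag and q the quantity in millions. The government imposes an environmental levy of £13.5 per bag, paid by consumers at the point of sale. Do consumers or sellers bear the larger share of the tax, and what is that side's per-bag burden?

Before the tax: set 360 − 6p = 3p − 81 → p* = £49, q* = 66.
With the tax collected from consumers, demand (in seller-price terms) shifts: qd = 360 − 6(p + 13.5).
New equilibrium: consumers pay £53.5, sellers receive £40, q = 39. (Wedge: pb − ps = 13.5.)
Per-bag burden: consumers £4.5, sellers £9.
Sellers take the larger share because supply is less price-elastic here (demand slope 6 vs supply slope 3).
The less price-elastic side of the market bears the larger share of a per-unit tax.

Sellers bear the larger share: £9 per bag.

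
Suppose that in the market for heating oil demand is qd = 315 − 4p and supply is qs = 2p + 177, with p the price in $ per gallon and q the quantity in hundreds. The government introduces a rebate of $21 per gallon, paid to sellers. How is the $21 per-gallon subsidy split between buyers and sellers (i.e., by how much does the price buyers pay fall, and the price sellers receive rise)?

Before the subsidy: set 315 − 4p = 2p + 177 → p* = $23, q* = 223.
With a per-unit subsidy paid to sellers, each receives p + 21 per unit sold, so supply becomes qs = 2(p + 21) + 177.
New equilibrium: buyers pay $16, sellers receive $37, q = 251. (Wedge: pb − ps = −21.)
Gain to buyers: $7; to sellers: $14. (They sum to $21.)

Buyers gain $7 per gallon; sellers gain $14 per gallon.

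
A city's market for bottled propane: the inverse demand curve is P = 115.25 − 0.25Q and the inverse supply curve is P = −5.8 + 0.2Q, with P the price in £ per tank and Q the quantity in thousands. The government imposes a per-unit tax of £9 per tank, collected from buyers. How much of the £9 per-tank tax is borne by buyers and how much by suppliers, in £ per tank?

Buyers bear £5 per tank; suppliers bear £4 per tank.

Rewrite in direct form: Qd = 461 − 4P and Qs = 5P + 29.
Before the tax: set 461 − 4P = 5P + 29 → P* = £48, Q* = 269.
With the tax collected from buyers, demand (in seller-price terms) shifts: Qd = 461 − 4(P + 9).
Solving gives Q = 249 with buyers paying £53 and suppliers receiving £44 (the £9 wedge).
Burden on buyers: £5; on suppliers: £4. (They sum to £9.)
The less price-elastic side of the market bears the larger share of a per-unit tax.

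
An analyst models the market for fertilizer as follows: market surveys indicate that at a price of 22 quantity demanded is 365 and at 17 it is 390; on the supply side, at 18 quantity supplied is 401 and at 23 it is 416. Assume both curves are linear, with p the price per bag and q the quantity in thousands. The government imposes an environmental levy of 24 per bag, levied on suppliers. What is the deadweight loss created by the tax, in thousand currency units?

Demand slope: (390 − 365)/(17 − 22) = -5, so qd = 475 − 5p.
Supply slope: (416 − 401)/(23 − 18) = 3, so qs = 3p + 347.
Without the tax, 475 − 5p = 3p + 347 gives 8p = 128, so p* = 16 and q* = 395.
With the tax collected from suppliers, supply shifts: qs = 3(p − 24) + 347.
New equilibrium: consumers pay 25, suppliers receive 1, q = 350. (Wedge: pb − ps = 24.)
Quantity falls by |ΔQ| = |395 − 350| = 45.
DWL = ½ · t · |ΔQ| = ½ · 24 · 45 = 540.

Deadweight loss = 540 thousand.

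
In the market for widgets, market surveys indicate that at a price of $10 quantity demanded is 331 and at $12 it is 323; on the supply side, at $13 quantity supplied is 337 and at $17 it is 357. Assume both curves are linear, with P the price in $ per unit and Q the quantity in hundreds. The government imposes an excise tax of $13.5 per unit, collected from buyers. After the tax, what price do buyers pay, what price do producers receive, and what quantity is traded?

Demand slope: (323 − 331)/(12 − 10) = -4, so Qd = 371 − 4P.
Supply slope: (357 − 337)/(17 − 13) = 5, so Qs = 5P + 272.
Without the tax, 371 − 4P = 5P + 272 gives 9P = 99, so P* = $11 and Q* = 327.
With the tax collected from buyers, demand (in seller-price terms) shifts: Qd = 371 − 4(P + 13.5).
Solving gives Q = 297 with buyers paying $18.5 and producers receiving $5 (the $13.5 wedge).
The less price-elastic side of the market bears the larger share of a per-unit tax.

Buyers pay $18.5; producers receive $5; quantity = 297.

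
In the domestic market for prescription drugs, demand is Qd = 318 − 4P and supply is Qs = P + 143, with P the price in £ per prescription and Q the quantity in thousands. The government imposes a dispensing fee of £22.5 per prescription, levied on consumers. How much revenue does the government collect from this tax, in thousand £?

Tax revenue = £3600 thousand.

Without the tax, 318 − 4P = P + 143 gives 5P = 175, so P* = £35 and Q* = 178.
With the tax collected from consumers, demand (in seller-price terms) shifts: Qd = 318 − 4(P + 22.5).
New equilibrium: consumers pay £39.5, suppliers receive £17, Q = 160. (Wedge: Pb − Ps = 22.5.)
Revenue = t · Q = 22.5 · 160 = £3600.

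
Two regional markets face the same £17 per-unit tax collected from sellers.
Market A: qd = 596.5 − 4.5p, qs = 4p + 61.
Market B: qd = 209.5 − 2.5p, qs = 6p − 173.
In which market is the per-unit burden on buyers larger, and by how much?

Market A: pre-tax p* = £63, q* = 313; post-tax q = 277; per-unit burden on buyers = £8.
Market B: pre-tax p* = £45, q* = 97; post-tax q = 67; per-unit burden on buyers = £12.
Difference: £8 vs £12 → market B is larger by £4.

Market B, by £4.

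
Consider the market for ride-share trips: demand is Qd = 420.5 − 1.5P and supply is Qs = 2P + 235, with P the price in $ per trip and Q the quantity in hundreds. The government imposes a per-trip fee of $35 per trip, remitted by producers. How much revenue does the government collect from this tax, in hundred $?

Tax revenue = $10885 hundred.

Before the tax: set 420.5 − 1.5P = 2P + 235 → P* = $53, Q* = 341.
With the tax collected from producers, supply shifts: Qs = 2(P − 35) + 235.
New equilibrium: consumers pay $73, producers receive $38, Q = 311. (Wedge: Pb − Ps = 35.)
Revenue = t · Q = 35 · 311 = $10885.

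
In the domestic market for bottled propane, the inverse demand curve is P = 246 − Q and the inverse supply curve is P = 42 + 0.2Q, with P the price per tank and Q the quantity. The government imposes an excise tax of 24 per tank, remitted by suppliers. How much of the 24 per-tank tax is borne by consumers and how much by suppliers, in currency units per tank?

Rewrite in direct form: Qd = 246 − P and Qs = 5P − 210.
Before the tax: set 246 − P = 5P − 210 → P* = 76, Q* = 170.
With the tax collected from suppliers, supply shifts: Qs = 5(P − 24) − 210.
Solving gives Q = 150 with consumers paying 96 and suppliers receiving 72 (the 24 wedge).
Burden on consumers: 20; on suppliers: 4. (They sum to 24.)
The less price-elastic side of the market bears the larger share of a per-unit tax.

Consumers bear 20 per tank; suppliers bear 4 per tank.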